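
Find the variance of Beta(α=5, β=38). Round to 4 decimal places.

Var = αβ/[(α+β)²(α+β+1)] = (5×38)/(43²×44) = 190/81356 = 0.0023.

0.0023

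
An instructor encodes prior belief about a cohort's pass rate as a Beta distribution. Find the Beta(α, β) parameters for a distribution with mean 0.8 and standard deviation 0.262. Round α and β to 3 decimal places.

α = 1.065, β = 0.266

σ² = 0.262² = 0.068644.
With s = α+β, Var = μ(1−μ)/(s+1), so s+1 = (0.8×0.2)/0.068644 = 2.3309 and s = 1.3309.
α = μs = 1.065, β = (1−μ)s = 0.266.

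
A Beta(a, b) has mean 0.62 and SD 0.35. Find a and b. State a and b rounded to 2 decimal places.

a = 0.57, b = 0.35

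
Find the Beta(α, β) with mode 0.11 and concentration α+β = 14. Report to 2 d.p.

For α,β>1 the mode is (α−1)/(α+β−2), so α = mode·(κ−2)+1 = 0.11×12+1 = 2.32.
And β = (1−mode)·(κ−2)+1 = 0.89×12+1 = 11.68.

α = 2.32, β = 11.68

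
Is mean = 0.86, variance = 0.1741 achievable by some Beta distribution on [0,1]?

The Beta variance bound is σ² < μ(1−μ).
Here μ(1−μ) = 0.86×0.14 = 0.1204, and 0.1741 ≥ 0.1204.

No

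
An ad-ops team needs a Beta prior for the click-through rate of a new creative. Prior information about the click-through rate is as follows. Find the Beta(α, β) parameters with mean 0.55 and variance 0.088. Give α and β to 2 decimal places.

α = 1.00, β = 0.82

Write ν = α+β; then α = μν and Var = μ(1−μ)/(ν+1).
ν = μ(1−μ)/Var − 1 = 0.2475/0.088 − 1 = 1.8125.
α = 0.55·1.8125 = 1.00, β = 0.45·1.8125 = 0.82.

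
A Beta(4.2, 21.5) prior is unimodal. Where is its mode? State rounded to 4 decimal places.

The density x^(α−1)(1−x)^(β−1) is maximised at (α−1)/(α+β−2) = 3.2/23.7 = 0.1350.

0.1350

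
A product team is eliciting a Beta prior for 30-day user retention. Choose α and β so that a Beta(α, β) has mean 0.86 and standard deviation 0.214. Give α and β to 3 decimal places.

α = 1.401, β = 0.228

First σ² = 0.045796. Setting α = μn, β = (1−μ)n with n = α+β,
μ(1−μ)/(n+1) = 0.045796 ⇒ n+1 = 0.1204/0.045796 = 2.6291 ⇒ n = 1.6291.
Hence α = 0.86×1.6291 = 1.401, β = 0.14×1.6291 = 0.228.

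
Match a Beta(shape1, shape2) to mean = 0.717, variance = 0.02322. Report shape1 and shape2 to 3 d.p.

shape1 = 5.549, shape2 = 2.190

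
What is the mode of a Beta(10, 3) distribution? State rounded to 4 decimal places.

The density x^(α−1)(1−x)^(β−1) is maximised at (α−1)/(α+β−2) = 9/11 = 0.8182.

0.8182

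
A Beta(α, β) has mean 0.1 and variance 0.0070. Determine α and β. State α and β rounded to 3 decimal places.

By moment matching, α+β = μ(1−μ)/σ² − 1 = (0.1·0.9)/0.0070 − 1 = 12.8571 − 1 = 11.8571.
Since α/(α+β) = μ, α = 0.1·11.8571 = 1.186 and β = 0.9·11.8571 = 10.671.

α = 1.186, β = 10.671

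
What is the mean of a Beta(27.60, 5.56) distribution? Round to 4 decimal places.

E[X] = α/(α+β) = 27.60/33.16 = 0.8323.

0.8323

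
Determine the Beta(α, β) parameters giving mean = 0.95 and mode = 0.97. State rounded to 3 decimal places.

α = 44.650, β = 2.350

Let s = α+β. Mean gives α = μs = 0.95s; mode gives (α−1)/(s−2) = 0.97.
Substituting: 0.95s − 1 = 0.97(s−2) = 0.97s − 1.94, so -0.02s = -0.94 and s = 47.0000.
Then α = 0.95×47.0000 = 44.650 and β = s−α = 2.350.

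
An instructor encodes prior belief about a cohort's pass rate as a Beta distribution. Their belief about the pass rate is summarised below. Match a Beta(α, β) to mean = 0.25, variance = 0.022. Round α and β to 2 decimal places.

Let s = α+β. The Beta variance is μ(1−μ)/(s+1).
So s+1 = μ(1−μ)/σ² = (0.25×0.75)/0.022 = 0.1875/0.022 = 8.5227, giving s = 7.5227.
Then α = μs = 0.25×7.5227 = 1.88 and β = (1−μ)s = 0.75×7.5227 = 5.64.

α = 1.88, β = 5.64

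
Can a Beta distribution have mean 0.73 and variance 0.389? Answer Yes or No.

No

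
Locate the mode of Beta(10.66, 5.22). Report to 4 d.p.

0.6960

With α,β > 1, mode = (α−1)/(α+β−2) = 9.66/13.88 = 0.6960.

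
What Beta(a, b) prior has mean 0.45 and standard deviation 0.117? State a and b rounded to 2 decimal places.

a = 7.69, b = 9.39

Variance = 0.117² = 0.013689. The moment-matching identity a+b = μ(1−μ)/Var − 1 gives
a+b = 0.2475/0.013689 − 1 = 17.0802, so a = μ·17.0802 = 7.69 and b = (1−μ)·17.0802 = 9.39.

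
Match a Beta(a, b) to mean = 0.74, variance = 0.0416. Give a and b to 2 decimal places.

a = 2.68, b = 0.94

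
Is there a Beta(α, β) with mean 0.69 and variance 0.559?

No

The Beta variance bound is σ² < μ(1−μ).
Here μ(1−μ) = 0.69×0.31 = 0.2139, and 0.559 ≥ 0.2139.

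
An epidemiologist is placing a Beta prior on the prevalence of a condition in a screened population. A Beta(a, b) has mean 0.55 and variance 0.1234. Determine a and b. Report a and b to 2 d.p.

a = 0.55, b = 0.45

Let s = a+b. The Beta variance is μ(1−μ)/(s+1).
So s+1 = μ(1−μ)/σ² = (0.55×0.45)/0.1234 = 0.2475/0.1234 = 2.0057, giving s = 1.0057.
Then a = μs = 0.55×1.0057 = 0.55 and b = (1−μ)s = 0.45×1.0057 = 0.45.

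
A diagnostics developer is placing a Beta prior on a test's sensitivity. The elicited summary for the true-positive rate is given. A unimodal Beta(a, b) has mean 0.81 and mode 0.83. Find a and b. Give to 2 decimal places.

a = 26.73, b = 6.27

Let s = a+b. Mean gives a = μs = 0.81s; mode gives (a−1)/(s−2) = 0.83.
Substituting: 0.81s − 1 = 0.83(s−2) = 0.83s − 1.66, so -0.02s = -0.66 and s = 33.0000.
Then a = 0.81×33.0000 = 26.73 and b = s−a = 6.27.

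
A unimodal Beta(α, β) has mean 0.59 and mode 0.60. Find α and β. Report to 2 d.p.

α = 11.80, β = 8.20

Let s = α+β. Mean gives α = μs = 0.59s; mode gives (α−1)/(s−2) = 0.60.
Substituting: 0.59s − 1 = 0.60(s−2) = 0.60s − 1.20, so -0.01s = -0.20 and s = 20.0000.
Then α = 0.59×20.0000 = 11.80 and β = s−α = 8.20.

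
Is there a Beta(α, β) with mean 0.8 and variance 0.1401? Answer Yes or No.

For any Beta, Var(X) < E[X]·(1−E[X]).
Here μ(1−μ) = 0.8×0.2 = 0.16, and 0.1401 < 0.16.

Yes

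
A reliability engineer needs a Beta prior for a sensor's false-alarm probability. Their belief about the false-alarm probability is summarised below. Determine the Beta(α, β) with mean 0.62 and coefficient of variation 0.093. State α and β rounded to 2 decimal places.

σ = CV·μ = 0.093×0.62 = 0.05766, so σ² = 0.003325.
s+1 = μ(1−μ)/σ² = 0.2356/0.003325 = 70.8641, so s = α+β = 69.8641.
α = μs = 43.32, β = (1−μ)s = 26.55.

α = 43.32, β = 26.55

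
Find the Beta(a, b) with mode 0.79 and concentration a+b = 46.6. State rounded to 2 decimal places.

a = 36.23, b = 10.37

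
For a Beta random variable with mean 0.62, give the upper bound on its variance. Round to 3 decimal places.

0.236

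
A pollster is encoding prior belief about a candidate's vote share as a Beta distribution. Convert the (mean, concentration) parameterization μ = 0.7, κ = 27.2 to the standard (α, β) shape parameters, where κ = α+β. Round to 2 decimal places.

Split κ in proportion μ : (1−μ): α = 0.7·27.2 = 19.04, β = 27.2 − 19.04 = 8.16.

α = 19.04, β = 8.16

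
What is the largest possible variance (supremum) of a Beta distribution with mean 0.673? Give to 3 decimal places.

Var = μ(1−μ)/(α+β+1), which approaches μ(1−μ) as α+β → 0.
So the supremum is μ(1−μ) = 0.673×0.327 = 0.220.

0.220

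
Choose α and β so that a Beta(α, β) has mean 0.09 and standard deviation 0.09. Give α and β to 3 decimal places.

α = 0.820, β = 8.291

Variance = 0.09² = 0.0081. The moment-matching identity α+β = μ(1−μ)/Var − 1 gives
α+β = 0.0819/0.0081 − 1 = 9.1111, so α = μ·9.1111 = 0.820 and β = (1−μ)·9.1111 = 8.291.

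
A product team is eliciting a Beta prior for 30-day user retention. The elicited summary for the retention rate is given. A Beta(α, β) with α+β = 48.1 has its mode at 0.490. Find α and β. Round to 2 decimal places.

Since the density peak of Beta(α,β) is at (α−1)/(α+β−2),
α = 1 + 0.490(48.1−2) = 23.59 and β = 48.1 − 23.59 = 24.51.

α = 23.59, β = 24.51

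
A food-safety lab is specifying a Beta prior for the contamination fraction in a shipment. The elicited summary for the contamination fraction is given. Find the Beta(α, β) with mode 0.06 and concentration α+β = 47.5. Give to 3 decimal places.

α = 3.730, β = 43.770

Mode = (α−1)/(κ−2) with κ = α+β, so α−1 = 0.06·45.5 = 2.730.
α = 3.730; β = κ − α = 43.770.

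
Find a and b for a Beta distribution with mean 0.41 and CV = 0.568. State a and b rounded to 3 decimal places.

σ = CV·μ = 0.568×0.41 = 0.23288, so σ² = 0.054233.
s+1 = μ(1−μ)/σ² = 0.2419/0.054233 = 4.4604, so s = a+b = 3.4604.
a = μs = 1.419, b = (1−μ)s = 2.042.

a = 1.419, b = 2.042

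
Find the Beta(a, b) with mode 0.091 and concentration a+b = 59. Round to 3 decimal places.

a = 6.187, b = 52.813

For a,b>1 the mode is (a−1)/(a+b−2), so a = mode·(κ−2)+1 = 0.091×57+1 = 6.187.
And b = (1−mode)·(κ−2)+1 = 0.909×57+1 = 52.813.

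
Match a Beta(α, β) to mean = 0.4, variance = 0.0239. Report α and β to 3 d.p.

By moment matching, α+β = μ(1−μ)/σ² − 1 = (0.4·0.6)/0.0239 − 1 = 10.0418 − 1 = 9.0418.
Since α/(α+β) = μ, α = 0.4·9.0418 = 3.617 and β = 0.6·9.0418 = 5.425.

α = 3.617, β = 5.425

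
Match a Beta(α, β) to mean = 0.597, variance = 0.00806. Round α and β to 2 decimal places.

By moment matching, α+β = μ(1−μ)/σ² − 1 = (0.597·0.403)/0.00806 − 1 = 29.8500 − 1 = 28.8500.
Since α/(α+β) = μ, α = 0.597·28.8500 = 17.22 and β = 0.403·28.8500 = 11.63.

α = 17.22, β = 11.63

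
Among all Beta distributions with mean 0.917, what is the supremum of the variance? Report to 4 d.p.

0.0761

For fixed mean μ the Beta variance is μ(1−μ)/(α+β+1), increasing as α+β decreases.
Its least upper bound (not attained) is μ(1−μ) = 0.917·0.083 = 0.0761.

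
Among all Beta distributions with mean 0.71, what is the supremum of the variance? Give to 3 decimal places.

0.206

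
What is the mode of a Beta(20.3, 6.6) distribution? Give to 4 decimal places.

0.7751

The density x^(α−1)(1−x)^(β−1) is maximised at (α−1)/(α+β−2) = 19.3/24.9 = 0.7751.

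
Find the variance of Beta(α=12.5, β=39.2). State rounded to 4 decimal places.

Var = αβ/[(α+β)²(α+β+1)] = (12.5×39.2)/(51.7²×52.7) = 490.00/140861.303 = 0.0035.

0.0035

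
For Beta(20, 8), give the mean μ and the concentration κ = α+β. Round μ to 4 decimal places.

κ = α+β = 20+8 = 28; μ = α/κ = 20/28 = 0.7143.

μ = 0.7143, κ = 28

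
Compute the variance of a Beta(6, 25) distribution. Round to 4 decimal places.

α+β = 31 and αβ = 150, so Var = αβ/[(α+β)²(α+β+1)] = 150/30752 = 0.0049.

0.0049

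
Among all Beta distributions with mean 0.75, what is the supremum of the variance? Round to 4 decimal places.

0.1875

Var = μ(1−μ)/(α+β+1), which approaches μ(1−μ) as α+β → 0.
So the supremum is μ(1−μ) = 0.75×0.25 = 0.1875.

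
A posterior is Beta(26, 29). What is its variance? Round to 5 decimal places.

0.00445

Var = αβ/[(α+β)²(α+β+1)] = (26×29)/(55²×56) = 754/169400 = 0.00445.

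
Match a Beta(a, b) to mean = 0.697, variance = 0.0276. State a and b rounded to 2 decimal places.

Write ν = a+b; then a = μν and Var = μ(1−μ)/(ν+1).
ν = μ(1−μ)/Var − 1 = 0.211191/0.0276 − 1 = 6.6518.
a = 0.697·6.6518 = 4.64, b = 0.303·6.6518 = 2.02.

a = 4.64, b = 2.02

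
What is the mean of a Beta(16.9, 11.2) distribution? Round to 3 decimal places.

0.601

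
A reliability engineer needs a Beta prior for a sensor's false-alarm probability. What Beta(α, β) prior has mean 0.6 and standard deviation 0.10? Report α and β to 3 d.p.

First σ² = 0.0100. Setting α = μn, β = (1−μ)n with n = α+β,
μ(1−μ)/(n+1) = 0.0100 ⇒ n+1 = 0.24/0.0100 = 24.0000 ⇒ n = 23.0000.
Hence α = 0.6×23.0000 = 13.800, β = 0.4×23.0000 = 9.200.

α = 13.800, β = 9.200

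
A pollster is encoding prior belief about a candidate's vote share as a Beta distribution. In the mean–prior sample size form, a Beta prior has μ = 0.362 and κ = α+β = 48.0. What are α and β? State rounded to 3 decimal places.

α = 17.376, β = 30.624

α = μκ = 0.362×48.0 = 17.376 and β = (1−μ)κ = 0.638×48.0 = 30.624.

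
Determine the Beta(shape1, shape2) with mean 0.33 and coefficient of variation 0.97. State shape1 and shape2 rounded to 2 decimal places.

shape1 = 0.38, shape2 = 0.78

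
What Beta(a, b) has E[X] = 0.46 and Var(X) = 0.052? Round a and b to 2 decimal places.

a = 1.74, b = 2.04

Write ν = a+b; then a = μν and Var = μ(1−μ)/(ν+1).
ν = μ(1−μ)/Var − 1 = 0.2484/0.052 − 1 = 3.7769.
a = 0.46·3.7769 = 1.74, b = 0.54·3.7769 = 2.04.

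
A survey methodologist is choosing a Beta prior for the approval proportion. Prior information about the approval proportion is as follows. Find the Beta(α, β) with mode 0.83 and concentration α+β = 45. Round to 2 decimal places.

Since the density peak of Beta(α,β) is at (α−1)/(α+β−2),
α = 1 + 0.83(45−2) = 36.69 and β = 45 − 36.69 = 8.31.

α = 36.69, β = 8.31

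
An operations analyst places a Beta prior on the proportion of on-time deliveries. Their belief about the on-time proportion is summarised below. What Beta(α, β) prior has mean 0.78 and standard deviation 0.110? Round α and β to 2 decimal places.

Variance = 0.110² = 0.012100. The moment-matching identity α+β = μ(1−μ)/Var − 1 gives
α+β = 0.1716/0.012100 − 1 = 13.1818, so α = μ·13.1818 = 10.28 and β = (1−μ)·13.1818 = 2.90.

α = 10.28, β = 2.90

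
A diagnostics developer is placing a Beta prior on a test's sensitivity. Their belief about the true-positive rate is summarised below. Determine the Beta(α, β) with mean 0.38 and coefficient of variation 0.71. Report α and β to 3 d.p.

σ = CV·μ = 0.71×0.38 = 0.26980, so σ² = 0.072792.
s+1 = μ(1−μ)/σ² = 0.2356/0.072792 = 3.2366, so s = α+β = 2.2366.
α = μs = 0.850, β = (1−μ)s = 1.387.

α = 0.850, β = 1.387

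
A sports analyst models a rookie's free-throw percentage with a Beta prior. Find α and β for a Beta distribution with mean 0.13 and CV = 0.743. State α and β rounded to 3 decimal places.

α = 1.446, β = 9.677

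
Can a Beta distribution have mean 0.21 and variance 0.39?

For any Beta, Var(X) < E[X]·(1−E[X]).
Here μ(1−μ) = 0.21×0.79 = 0.1659, and 0.39 ≥ 0.1659.

No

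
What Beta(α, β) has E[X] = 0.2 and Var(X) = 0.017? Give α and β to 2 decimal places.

α = 1.68, β = 6.73

By moment matching, α+β = μ(1−μ)/σ² − 1 = (0.2·0.8)/0.017 − 1 = 9.4118 − 1 = 8.4118.
Since α/(α+β) = μ, α = 0.2·8.4118 = 1.68 and β = 0.8·8.4118 = 6.73.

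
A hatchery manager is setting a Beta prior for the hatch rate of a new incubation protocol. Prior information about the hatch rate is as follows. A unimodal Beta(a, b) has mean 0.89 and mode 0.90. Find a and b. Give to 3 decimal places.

With s = a+b: μ = a/s and mode = (a−1)/(s−2). Eliminating a = μs,
μs − 1 = m(s−2) ⇒ s(μ−m) = 1−2m ⇒ s = -0.80/-0.01 = 80.0000.
So a = μs = 71.200, b = (1−μ)s = 8.800.

a = 71.200, b = 8.800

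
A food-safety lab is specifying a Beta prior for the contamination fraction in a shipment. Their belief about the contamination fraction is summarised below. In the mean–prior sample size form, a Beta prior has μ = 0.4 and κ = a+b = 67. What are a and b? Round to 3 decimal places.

a = 26.800, b = 40.200

Split κ in proportion μ : (1−μ): a = 0.4·67 = 26.800, b = 67 − 26.800 = 40.200.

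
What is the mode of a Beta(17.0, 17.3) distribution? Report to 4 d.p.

0.4954

With α,β > 1, mode = (α−1)/(α+β−2) = 16.0/32.3 = 0.4954.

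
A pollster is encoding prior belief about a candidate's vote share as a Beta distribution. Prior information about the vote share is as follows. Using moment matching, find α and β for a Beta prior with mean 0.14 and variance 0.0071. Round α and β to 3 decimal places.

α = 2.234, β = 13.724

By moment matching, α+β = μ(1−μ)/σ² − 1 = (0.14·0.86)/0.0071 − 1 = 16.9577 − 1 = 15.9577.
Since α/(α+β) = μ, α = 0.14·15.9577 = 2.234 and β = 0.86·15.9577 = 13.724.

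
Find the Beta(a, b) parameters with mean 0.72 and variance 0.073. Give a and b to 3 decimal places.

a = 1.268, b = 0.493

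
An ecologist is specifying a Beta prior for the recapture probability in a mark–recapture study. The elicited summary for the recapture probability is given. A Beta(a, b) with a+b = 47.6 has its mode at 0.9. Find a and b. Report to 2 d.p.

a = 42.04, b = 5.56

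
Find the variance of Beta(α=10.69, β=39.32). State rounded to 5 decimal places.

Var = αβ/[(α+β)²(α+β+1)] = (10.69×39.32)/(50.01²×51.01) = 420.3308/127576.015101 = 0.00329.

0.00329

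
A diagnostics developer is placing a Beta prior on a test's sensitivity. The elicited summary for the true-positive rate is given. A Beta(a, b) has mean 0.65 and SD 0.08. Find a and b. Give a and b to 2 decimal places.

First σ² = 0.0064. Setting a = μn, b = (1−μ)n with n = a+b,
μ(1−μ)/(n+1) = 0.0064 ⇒ n+1 = 0.2275/0.0064 = 35.5469 ⇒ n = 34.5469.
Hence a = 0.65×34.5469 = 22.46, b = 0.35×34.5469 = 12.09.

a = 22.46, b = 12.09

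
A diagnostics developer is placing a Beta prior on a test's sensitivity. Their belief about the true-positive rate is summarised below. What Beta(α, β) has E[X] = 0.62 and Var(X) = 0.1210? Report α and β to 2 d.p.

α = 0.59, β = 0.36

Let s = α+β. The Beta variance is μ(1−μ)/(s+1).
So s+1 = μ(1−μ)/σ² = (0.62×0.38)/0.1210 = 0.2356/0.1210 = 1.9471, giving s = 0.9471.
Then α = μs = 0.62×0.9471 = 0.59 and β = (1−μ)s = 0.38×0.9471 = 0.36.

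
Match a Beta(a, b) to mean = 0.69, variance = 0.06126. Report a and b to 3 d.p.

Let s = a+b. The Beta variance is μ(1−μ)/(s+1).
So s+1 = μ(1−μ)/σ² = (0.69×0.31)/0.06126 = 0.2139/0.06126 = 3.4917, giving s = 2.4917.
Then a = μs = 0.69×2.4917 = 1.719 and b = (1−μ)s = 0.31×2.4917 = 0.772.

a = 1.719, b = 0.772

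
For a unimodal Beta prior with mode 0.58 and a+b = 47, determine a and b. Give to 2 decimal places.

a = 27.10, b = 19.90

Since the density peak of Beta(a,b) is at (a−1)/(a+b−2),
a = 1 + 0.58(47−2) = 27.10 and b = 47 − 27.10 = 19.90.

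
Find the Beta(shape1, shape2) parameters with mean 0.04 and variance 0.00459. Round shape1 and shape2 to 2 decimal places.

shape1 = 0.29, shape2 = 7.07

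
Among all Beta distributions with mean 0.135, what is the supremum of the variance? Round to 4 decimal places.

Var = μ(1−μ)/(α+β+1), which approaches μ(1−μ) as α+β → 0.
So the supremum is μ(1−μ) = 0.135×0.865 = 0.1168.

0.1168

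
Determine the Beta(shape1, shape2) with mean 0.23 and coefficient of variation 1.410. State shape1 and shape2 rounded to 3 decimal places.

shape1 = 0.157, shape2 = 0.527

Var = (CV·μ)² = (1.410×0.23)² = 0.105170.
shape1+shape2 = μ(1−μ)/Var − 1 = 0.1771/0.105170 − 1 = 0.6839.
Thus shape1 = 0.23·0.6839 = 0.157 and shape2 = 0.77·0.6839 = 0.527.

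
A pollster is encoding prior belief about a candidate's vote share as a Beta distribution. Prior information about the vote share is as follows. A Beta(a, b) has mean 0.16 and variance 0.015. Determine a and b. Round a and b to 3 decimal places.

Let s = a+b. The Beta variance is μ(1−μ)/(s+1).
So s+1 = μ(1−μ)/σ² = (0.16×0.84)/0.015 = 0.1344/0.015 = 8.9600, giving s = 7.9600.
Then a = μs = 0.16×7.9600 = 1.274 and b = (1−μ)s = 0.84×7.9600 = 6.686.

a = 1.274, b = 6.686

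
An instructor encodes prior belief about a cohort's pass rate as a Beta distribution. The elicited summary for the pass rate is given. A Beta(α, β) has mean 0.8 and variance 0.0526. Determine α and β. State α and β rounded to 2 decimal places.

Write ν = α+β; then α = μν and Var = μ(1−μ)/(ν+1).
ν = μ(1−μ)/Var − 1 = 0.16/0.0526 − 1 = 2.0418.
α = 0.8·2.0418 = 1.63, β = 0.2·2.0418 = 0.41.

α = 1.63, β = 0.41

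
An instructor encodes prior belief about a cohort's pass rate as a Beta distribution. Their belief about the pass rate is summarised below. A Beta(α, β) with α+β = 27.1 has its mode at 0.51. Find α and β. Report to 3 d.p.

Mode = (α−1)/(κ−2) with κ = α+β, so α−1 = 0.51·25.1 = 12.801.
α = 13.801; β = κ − α = 13.299.

α = 13.801, β = 13.299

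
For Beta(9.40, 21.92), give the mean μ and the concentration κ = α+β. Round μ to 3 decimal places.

κ = α+β = 9.40+21.92 = 31.32; μ = α/κ = 9.40/31.32 = 0.300.

μ = 0.300, κ = 31.32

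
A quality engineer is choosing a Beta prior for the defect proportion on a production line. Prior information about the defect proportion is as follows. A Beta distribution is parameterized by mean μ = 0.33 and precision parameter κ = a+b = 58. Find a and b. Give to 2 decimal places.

a = 19.14, b = 38.86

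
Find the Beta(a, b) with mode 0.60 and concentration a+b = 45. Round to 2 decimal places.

a = 26.80, b = 18.20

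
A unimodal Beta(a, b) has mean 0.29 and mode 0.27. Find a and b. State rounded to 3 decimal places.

Let s = a+b. Mean gives a = μs = 0.29s; mode gives (a−1)/(s−2) = 0.27.
Substituting: 0.29s − 1 = 0.27(s−2) = 0.27s − 0.54, so 0.02s = 0.46 and s = 23.0000.
Then a = 0.29×23.0000 = 6.670 and b = s−a = 16.330.

a = 6.670, b = 16.330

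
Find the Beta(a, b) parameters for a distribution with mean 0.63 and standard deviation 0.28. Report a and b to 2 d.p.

a = 1.24, b = 0.73

Variance = 0.28² = 0.0784. The moment-matching identity a+b = μ(1−μ)/Var − 1 gives
a+b = 0.2331/0.0784 − 1 = 1.9732, so a = μ·1.9732 = 1.24 and b = (1−μ)·1.9732 = 0.73.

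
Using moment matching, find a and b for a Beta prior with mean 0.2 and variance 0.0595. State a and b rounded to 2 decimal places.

By moment matching, a+b = μ(1−μ)/σ² − 1 = (0.2·0.8)/0.0595 − 1 = 2.6891 − 1 = 1.6891.
Since a/(a+b) = μ, a = 0.2·1.6891 = 0.34 and b = 0.8·1.6891 = 1.35.

a = 0.34, b = 1.35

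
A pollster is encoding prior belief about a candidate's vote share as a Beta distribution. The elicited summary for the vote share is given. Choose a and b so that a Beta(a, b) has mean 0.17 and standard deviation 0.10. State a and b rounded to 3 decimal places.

a = 2.229, b = 10.881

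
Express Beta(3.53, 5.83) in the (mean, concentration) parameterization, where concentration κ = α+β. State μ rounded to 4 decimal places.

μ = 0.3771, κ = 9.36

κ = α+β = 3.53+5.83 = 9.36; μ = α/κ = 3.53/9.36 = 0.3771.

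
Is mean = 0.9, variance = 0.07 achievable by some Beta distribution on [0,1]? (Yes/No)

For any Beta, Var(X) < E[X]·(1−E[X]).
Here μ(1−μ) = 0.9×0.1 = 0.09, and 0.07 < 0.09.

Yes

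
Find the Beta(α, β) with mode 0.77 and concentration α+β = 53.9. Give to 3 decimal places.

α = 40.963, β = 12.937

For α,β>1 the mode is (α−1)/(α+β−2), so α = mode·(κ−2)+1 = 0.77×51.9+1 = 40.963.
And β = (1−mode)·(κ−2)+1 = 0.23×51.9+1 = 12.937.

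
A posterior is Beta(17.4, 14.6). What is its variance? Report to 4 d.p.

α+β = 32.0 and αβ = 254.04, so Var = αβ/[(α+β)²(α+β+1)] = 254.04/33792.000 = 0.0075.

0.0075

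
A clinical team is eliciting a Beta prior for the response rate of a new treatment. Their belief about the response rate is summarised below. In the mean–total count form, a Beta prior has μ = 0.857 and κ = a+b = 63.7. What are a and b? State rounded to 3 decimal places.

a = μκ = 0.857×63.7 = 54.591 and b = (1−μ)κ = 0.143×63.7 = 9.109.

a = 54.591, b = 9.109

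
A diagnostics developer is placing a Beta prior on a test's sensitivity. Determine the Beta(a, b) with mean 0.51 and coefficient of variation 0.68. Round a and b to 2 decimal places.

a = 0.55, b = 0.53

σ = CV·μ = 0.68×0.51 = 0.34680, so σ² = 0.120270.
s+1 = μ(1−μ)/σ² = 0.2499/0.120270 = 2.0778, so s = a+b = 1.0778.
a = μs = 0.55, b = (1−μ)s = 0.53.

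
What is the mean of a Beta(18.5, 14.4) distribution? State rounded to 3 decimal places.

0.562

The Beta mean is α/(α+β) = 18.5/(18.5+14.4) = 0.562.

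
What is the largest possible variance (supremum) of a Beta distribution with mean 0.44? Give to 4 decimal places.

0.2464

Var = μ(1−μ)/(α+β+1), which approaches μ(1−μ) as α+β → 0.
So the supremum is μ(1−μ) = 0.44×0.56 = 0.2464.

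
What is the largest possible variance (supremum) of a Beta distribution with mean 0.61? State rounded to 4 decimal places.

Var = μ(1−μ)/(α+β+1), which approaches μ(1−μ) as α+β → 0.
So the supremum is μ(1−μ) = 0.61×0.39 = 0.2379.

0.2379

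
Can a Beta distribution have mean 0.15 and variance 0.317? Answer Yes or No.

No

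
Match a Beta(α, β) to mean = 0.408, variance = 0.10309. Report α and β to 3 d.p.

α = 0.548, β = 0.795

Write ν = α+β; then α = μν and Var = μ(1−μ)/(ν+1).
ν = μ(1−μ)/Var − 1 = 0.241536/0.10309 − 1 = 1.3430.
α = 0.408·1.3430 = 0.548, β = 0.592·1.3430 = 0.795.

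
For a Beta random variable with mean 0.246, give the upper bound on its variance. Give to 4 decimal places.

For fixed mean μ the Beta variance is μ(1−μ)/(α+β+1), increasing as α+β decreases.
Its least upper bound (not attained) is μ(1−μ) = 0.246·0.754 = 0.1855.

0.1855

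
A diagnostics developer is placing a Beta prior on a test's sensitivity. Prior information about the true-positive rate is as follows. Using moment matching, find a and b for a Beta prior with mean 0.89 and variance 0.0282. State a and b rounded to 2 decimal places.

a = 2.20, b = 0.27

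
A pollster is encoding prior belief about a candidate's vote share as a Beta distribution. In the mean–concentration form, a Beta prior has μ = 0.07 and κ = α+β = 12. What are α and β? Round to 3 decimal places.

α = μκ = 0.07×12 = 0.840 and β = (1−μ)κ = 0.93×12 = 11.160.

α = 0.840, β = 11.160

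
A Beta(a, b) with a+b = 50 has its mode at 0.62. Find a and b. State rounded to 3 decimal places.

a = 30.760, b = 19.240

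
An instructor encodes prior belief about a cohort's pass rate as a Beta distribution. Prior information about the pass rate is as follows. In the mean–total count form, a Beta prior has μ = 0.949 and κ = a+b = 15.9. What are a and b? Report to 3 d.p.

a = 15.089, b = 0.811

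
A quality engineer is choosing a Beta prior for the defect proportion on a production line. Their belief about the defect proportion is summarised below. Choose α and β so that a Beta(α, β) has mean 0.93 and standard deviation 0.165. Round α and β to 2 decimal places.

First σ² = 0.027225. Setting α = μn, β = (1−μ)n with n = α+β,
μ(1−μ)/(n+1) = 0.027225 ⇒ n+1 = 0.0651/0.027225 = 2.3912 ⇒ n = 1.3912.
Hence α = 0.93×1.3912 = 1.29, β = 0.07×1.3912 = 0.10.

α = 1.29, β = 0.10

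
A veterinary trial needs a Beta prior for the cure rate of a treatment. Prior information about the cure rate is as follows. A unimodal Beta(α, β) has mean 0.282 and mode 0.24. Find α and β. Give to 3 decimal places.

Let s = α+β. Mean gives α = μs = 0.282s; mode gives (α−1)/(s−2) = 0.24.
Substituting: 0.282s − 1 = 0.24(s−2) = 0.24s − 0.48, so 0.042s = 0.52 and s = 12.3810.
Then α = 0.282×12.3810 = 3.491 and β = s−α = 8.890.

α = 3.491, β = 8.890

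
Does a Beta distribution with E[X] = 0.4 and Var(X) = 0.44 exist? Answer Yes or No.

A Beta with mean μ has variance μ(1−μ)/(α+β+1) < μ(1−μ).
Here μ(1−μ) = 0.4×0.6 = 0.24, and 0.44 ≥ 0.24.

No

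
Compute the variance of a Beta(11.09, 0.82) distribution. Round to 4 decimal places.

α+β = 11.91 and αβ = 9.0938, so Var = αβ/[(α+β)²(α+β+1)] = 9.0938/1831.258971 = 0.0050.

0.0050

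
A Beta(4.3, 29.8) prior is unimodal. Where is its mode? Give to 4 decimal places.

0.1028

The density x^(α−1)(1−x)^(β−1) is maximised at (α−1)/(α+β−2) = 3.3/32.1 = 0.1028.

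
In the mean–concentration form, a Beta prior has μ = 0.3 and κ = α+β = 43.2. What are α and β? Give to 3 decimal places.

α = 12.960, β = 30.240

α = μκ = 0.3×43.2 = 12.960 and β = (1−μ)κ = 0.7×43.2 = 30.240.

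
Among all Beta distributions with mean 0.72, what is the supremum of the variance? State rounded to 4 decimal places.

0.2016

For fixed mean μ the Beta variance is μ(1−μ)/(α+β+1), increasing as α+β decreases.
Its least upper bound (not attained) is μ(1−μ) = 0.72·0.28 = 0.2016.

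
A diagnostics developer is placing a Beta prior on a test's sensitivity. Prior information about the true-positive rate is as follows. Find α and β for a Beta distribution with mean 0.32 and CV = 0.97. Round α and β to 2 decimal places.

α = 0.40, β = 0.86

Var = (CV·μ)² = (0.97×0.32)² = 0.096348.
α+β = μ(1−μ)/Var − 1 = 0.2176/0.096348 − 1 = 1.2585.
Thus α = 0.32·1.2585 = 0.40 and β = 0.68·1.2585 = 0.86.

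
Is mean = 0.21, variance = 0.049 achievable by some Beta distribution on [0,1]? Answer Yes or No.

Yes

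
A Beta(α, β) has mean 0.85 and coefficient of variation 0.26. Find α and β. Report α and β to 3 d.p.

α = 1.369, β = 0.242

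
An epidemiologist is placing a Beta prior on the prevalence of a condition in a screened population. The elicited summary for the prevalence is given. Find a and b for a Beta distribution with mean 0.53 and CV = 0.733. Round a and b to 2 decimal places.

a = 0.34, b = 0.31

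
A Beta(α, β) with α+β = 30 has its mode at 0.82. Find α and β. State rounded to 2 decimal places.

α = 23.96, β = 6.04

Mode = (α−1)/(κ−2) with κ = α+β, so α−1 = 0.82·28 = 22.96.
α = 23.96; β = κ − α = 6.04.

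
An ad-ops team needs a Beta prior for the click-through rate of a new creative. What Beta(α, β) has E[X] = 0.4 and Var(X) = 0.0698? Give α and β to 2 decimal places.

Let s = α+β. The Beta variance is μ(1−μ)/(s+1).
So s+1 = μ(1−μ)/σ² = (0.4×0.6)/0.0698 = 0.24/0.0698 = 3.4384, giving s = 2.4384.
Then α = μs = 0.4×2.4384 = 0.98 and β = (1−μ)s = 0.6×2.4384 = 1.46.

α = 0.98, β = 1.46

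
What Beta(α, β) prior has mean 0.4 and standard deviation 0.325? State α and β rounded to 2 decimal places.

α = 0.51, β = 0.76

σ² = 0.325² = 0.105625.
With s = α+β, Var = μ(1−μ)/(s+1), so s+1 = (0.4×0.6)/0.105625 = 2.2722 and s = 1.2722.
α = μs = 0.51, β = (1−μ)s = 0.76.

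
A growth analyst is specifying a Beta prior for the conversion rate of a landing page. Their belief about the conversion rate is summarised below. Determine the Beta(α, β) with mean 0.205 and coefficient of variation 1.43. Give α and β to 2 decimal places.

α = 0.18, β = 0.71

Var = (CV·μ)² = (1.43×0.205)² = 0.085937.
α+β = μ(1−μ)/Var − 1 = 0.162975/0.085937 − 1 = 0.8964.
Thus α = 0.205·0.8964 = 0.18 and β = 0.795·0.8964 = 0.71.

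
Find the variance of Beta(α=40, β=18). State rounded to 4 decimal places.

0.0036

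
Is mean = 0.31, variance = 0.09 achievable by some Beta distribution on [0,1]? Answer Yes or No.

The Beta variance bound is σ² < μ(1−μ).
Here μ(1−μ) = 0.31×0.69 = 0.2139, and 0.09 < 0.2139.

Yes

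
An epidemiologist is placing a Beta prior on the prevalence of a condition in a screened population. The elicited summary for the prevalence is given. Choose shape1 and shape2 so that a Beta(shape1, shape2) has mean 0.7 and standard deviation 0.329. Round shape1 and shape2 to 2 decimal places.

σ² = 0.329² = 0.108241.
With s = shape1+shape2, Var = μ(1−μ)/(s+1), so s+1 = (0.7×0.3)/0.108241 = 1.9401 and s = 0.9401.
shape1 = μs = 0.66, shape2 = (1−μ)s = 0.28.

shape1 = 0.66, shape2 = 0.28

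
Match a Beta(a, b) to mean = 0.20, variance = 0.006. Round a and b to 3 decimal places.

a = 5.133, b = 20.533

Let s = a+b. The Beta variance is μ(1−μ)/(s+1).
So s+1 = μ(1−μ)/σ² = (0.20×0.80)/0.006 = 0.1600/0.006 = 26.6667, giving s = 25.6667.
Then a = μs = 0.20×25.6667 = 5.133 and b = (1−μ)s = 0.80×25.6667 = 20.533.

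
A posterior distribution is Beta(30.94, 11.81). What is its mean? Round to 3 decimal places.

0.724

E[X] = α/(α+β) = 30.94/42.75 = 0.724.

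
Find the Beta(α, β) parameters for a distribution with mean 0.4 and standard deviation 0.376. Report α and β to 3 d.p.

α = 0.279, β = 0.419

σ² = 0.376² = 0.141376.
With s = α+β, Var = μ(1−μ)/(s+1), so s+1 = (0.4×0.6)/0.141376 = 1.6976 and s = 0.6976.
α = μs = 0.279, β = (1−μ)s = 0.419.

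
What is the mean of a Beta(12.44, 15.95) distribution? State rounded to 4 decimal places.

0.4382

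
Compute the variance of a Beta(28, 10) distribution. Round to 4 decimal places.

0.0050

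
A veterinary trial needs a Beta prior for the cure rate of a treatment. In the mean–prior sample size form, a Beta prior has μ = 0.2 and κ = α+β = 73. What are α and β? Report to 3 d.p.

α = 14.600, β = 58.400

Split κ in proportion μ : (1−μ): α = 0.2·73 = 14.600, β = 73 − 14.600 = 58.400.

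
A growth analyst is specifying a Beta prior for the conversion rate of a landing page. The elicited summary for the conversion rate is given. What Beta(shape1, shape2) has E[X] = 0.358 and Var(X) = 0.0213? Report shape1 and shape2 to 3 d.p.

Write ν = shape1+shape2; then shape1 = μν and Var = μ(1−μ)/(ν+1).
ν = μ(1−μ)/Var − 1 = 0.229836/0.0213 − 1 = 9.7904.
shape1 = 0.358·9.7904 = 3.505, shape2 = 0.642·9.7904 = 6.285.

shape1 = 3.505, shape2 = 6.285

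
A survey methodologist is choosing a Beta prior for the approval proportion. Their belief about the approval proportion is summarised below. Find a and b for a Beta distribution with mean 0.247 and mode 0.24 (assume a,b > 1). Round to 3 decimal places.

Let s = a+b. Mean gives a = μs = 0.247s; mode gives (a−1)/(s−2) = 0.24.
Substituting: 0.247s − 1 = 0.24(s−2) = 0.24s − 0.48, so 0.007s = 0.52 and s = 74.2857.
Then a = 0.247×74.2857 = 18.349 and b = s−a = 55.937.

a = 18.349, b = 55.937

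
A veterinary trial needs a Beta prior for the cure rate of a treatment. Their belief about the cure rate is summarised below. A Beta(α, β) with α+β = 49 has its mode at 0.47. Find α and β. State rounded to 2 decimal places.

α = 23.09, β = 25.91

Since the density peak of Beta(α,β) is at (α−1)/(α+β−2),
α = 1 + 0.47(49−2) = 23.09 and β = 49 − 23.09 = 25.91.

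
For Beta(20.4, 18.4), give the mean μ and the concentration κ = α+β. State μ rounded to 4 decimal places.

κ = α+β = 20.4+18.4 = 38.8; μ = α/κ = 20.4/38.8 = 0.5258.

μ = 0.5258, κ = 38.8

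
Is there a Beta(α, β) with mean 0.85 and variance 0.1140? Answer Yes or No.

Yes

For any Beta, Var(X) < E[X]·(1−E[X]).
Here μ(1−μ) = 0.85×0.15 = 0.1275, and 0.1140 < 0.1275.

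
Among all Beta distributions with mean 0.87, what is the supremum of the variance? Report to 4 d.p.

For fixed mean μ the Beta variance is μ(1−μ)/(α+β+1), increasing as α+β decreases.
Its least upper bound (not attained) is μ(1−μ) = 0.87·0.13 = 0.1131.

0.1131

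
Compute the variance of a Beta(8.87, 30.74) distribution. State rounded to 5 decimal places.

0.00428

Var = αβ/[(α+β)²(α+β+1)] = (8.87×30.74)/(39.61²×40.61) = 272.6638/63715.144781 = 0.00428.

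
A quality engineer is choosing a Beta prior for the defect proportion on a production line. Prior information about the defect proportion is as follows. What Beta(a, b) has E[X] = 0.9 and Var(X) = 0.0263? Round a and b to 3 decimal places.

Write ν = a+b; then a = μν and Var = μ(1−μ)/(ν+1).
ν = μ(1−μ)/Var − 1 = 0.09/0.0263 − 1 = 2.4221.
a = 0.9·2.4221 = 2.180, b = 0.1·2.4221 = 0.242.

a = 2.180, b = 0.242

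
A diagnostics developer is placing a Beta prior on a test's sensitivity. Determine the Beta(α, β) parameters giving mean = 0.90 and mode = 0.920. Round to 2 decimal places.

α = 37.80, β = 4.20

With s = α+β: μ = α/s and mode = (α−1)/(s−2). Eliminating α = μs,
μs − 1 = m(s−2) ⇒ s(μ−m) = 1−2m ⇒ s = -0.840/-0.020 = 42.0000.
So α = μs = 37.80, β = (1−μ)s = 4.20.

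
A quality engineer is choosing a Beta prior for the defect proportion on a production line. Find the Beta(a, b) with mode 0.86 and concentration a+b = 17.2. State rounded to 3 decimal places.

Mode = (a−1)/(κ−2) with κ = a+b, so a−1 = 0.86·15.2 = 13.072.
a = 14.072; b = κ − a = 3.128.

a = 14.072, b = 3.128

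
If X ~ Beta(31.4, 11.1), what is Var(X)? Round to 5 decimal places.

α+β = 42.5 and αβ = 348.54, so Var = αβ/[(α+β)²(α+β+1)] = 348.54/78571.875 = 0.00444.

0.00444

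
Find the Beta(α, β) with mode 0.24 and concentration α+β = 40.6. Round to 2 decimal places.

α = 10.26, β = 30.34

Mode = (α−1)/(κ−2) with κ = α+β, so α−1 = 0.24·38.6 = 9.26.
α = 10.26; β = κ − α = 30.34.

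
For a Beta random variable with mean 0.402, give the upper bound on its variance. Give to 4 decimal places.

0.2404

For fixed mean μ the Beta variance is μ(1−μ)/(α+β+1), increasing as α+β decreases.
Its least upper bound (not attained) is μ(1−μ) = 0.402·0.598 = 0.2404.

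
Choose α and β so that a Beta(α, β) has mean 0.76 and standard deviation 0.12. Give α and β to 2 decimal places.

σ² = 0.12² = 0.0144.
With s = α+β, Var = μ(1−μ)/(s+1), so s+1 = (0.76×0.24)/0.0144 = 12.6667 and s = 11.6667.
α = μs = 8.87, β = (1−μ)s = 2.80.

α = 8.87, β = 2.80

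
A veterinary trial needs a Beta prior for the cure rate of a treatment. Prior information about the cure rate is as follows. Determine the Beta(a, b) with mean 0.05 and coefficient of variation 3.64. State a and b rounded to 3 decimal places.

a = 0.022, b = 0.412

Var = (CV·μ)² = (3.64×0.05)² = 0.033124.
a+b = μ(1−μ)/Var − 1 = 0.0475/0.033124 − 1 = 0.4340.
Thus a = 0.05·0.4340 = 0.022 and b = 0.95·0.4340 = 0.412.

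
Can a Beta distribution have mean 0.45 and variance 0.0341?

Yes

For any Beta, Var(X) < E[X]·(1−E[X]).
Here μ(1−μ) = 0.45×0.55 = 0.2475, and 0.0341 < 0.2475.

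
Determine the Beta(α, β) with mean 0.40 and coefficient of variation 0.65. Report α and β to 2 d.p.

α = 1.02, β = 1.53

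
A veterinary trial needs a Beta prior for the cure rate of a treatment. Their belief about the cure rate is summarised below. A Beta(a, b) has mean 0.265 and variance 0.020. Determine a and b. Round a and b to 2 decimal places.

Let s = a+b. The Beta variance is μ(1−μ)/(s+1).
So s+1 = μ(1−μ)/σ² = (0.265×0.735)/0.020 = 0.194775/0.020 = 9.7387, giving s = 8.7387.
Then a = μs = 0.265×8.7387 = 2.32 and b = (1−μ)s = 0.735×8.7387 = 6.42.

a = 2.32, b = 6.42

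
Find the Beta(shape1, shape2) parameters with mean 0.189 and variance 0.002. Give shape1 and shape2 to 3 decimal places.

shape1 = 14.296, shape2 = 61.344

By moment matching, shape1+shape2 = μ(1−μ)/σ² − 1 = (0.189·0.811)/0.002 − 1 = 76.6395 − 1 = 75.6395.
Since shape1/(shape1+shape2) = μ, shape1 = 0.189·75.6395 = 14.296 and shape2 = 0.811·75.6395 = 61.344.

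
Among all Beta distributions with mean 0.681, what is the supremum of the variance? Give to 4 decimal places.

For fixed mean μ the Beta variance is μ(1−μ)/(α+β+1), increasing as α+β decreases.
Its least upper bound (not attained) is μ(1−μ) = 0.681·0.319 = 0.2172.

0.2172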